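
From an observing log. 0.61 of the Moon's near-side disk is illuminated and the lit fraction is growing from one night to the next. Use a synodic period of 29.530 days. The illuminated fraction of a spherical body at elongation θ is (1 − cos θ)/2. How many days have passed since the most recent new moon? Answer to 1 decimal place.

8.4 days

cos θ = 1 − 2f = -0.220, giving a principal value of 102.7°.
Waxing ⇒ before full, so θ = 102.7°.
At 360°/29.530 d per day, 102.7° corresponds to 8.42 days.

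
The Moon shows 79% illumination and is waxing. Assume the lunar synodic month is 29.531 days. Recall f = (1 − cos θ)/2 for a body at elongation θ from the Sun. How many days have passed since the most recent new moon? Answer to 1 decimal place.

10.3 days

From f = (1 − cos θ)/2: cos θ = 1 − 2×0.79 = -0.580; arccos → 125.5°.
Before full moon the principal value applies: θ = 125.5°.
At 360°/29.531 d per day, 125.5° corresponds to 10.29 days.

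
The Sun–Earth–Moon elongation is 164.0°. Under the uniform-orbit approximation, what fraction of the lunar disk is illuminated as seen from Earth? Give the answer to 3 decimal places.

f = (1 − cos 164.0°)/2 = (1 − (-0.961))/2 ≈ 0.981.

0.981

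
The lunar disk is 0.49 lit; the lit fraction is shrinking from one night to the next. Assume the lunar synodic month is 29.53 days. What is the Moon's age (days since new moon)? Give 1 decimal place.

22.2 days

cos θ = 1 − 2f = 0.020, giving a principal value of 88.9°.
Waning ⇒ past full, so θ = 360° − 88.9° = 271.1°.
At 360°/29.53 d per day, 271.1° corresponds to 22.24 days.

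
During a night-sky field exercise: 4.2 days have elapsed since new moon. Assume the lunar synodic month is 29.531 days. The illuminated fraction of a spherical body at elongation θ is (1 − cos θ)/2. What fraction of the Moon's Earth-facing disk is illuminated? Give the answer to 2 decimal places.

Phase angle: θ = 360°·(4.2 d)/(29.531 d) = 51.2°.
cos 51.2° = 0.627, so f = (1 − 0.627)/2 = 0.187.

0.19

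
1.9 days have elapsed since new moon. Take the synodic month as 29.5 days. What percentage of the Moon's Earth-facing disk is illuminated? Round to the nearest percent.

The Moon has covered 1.9/29.5 of its cycle, so θ ≈ 360° × 1.9/29.5 = 23.2°.
With cos θ = 0.919, the lit fraction is (1 − 0.919)/2 ≈ 0.040, so 4%.

4%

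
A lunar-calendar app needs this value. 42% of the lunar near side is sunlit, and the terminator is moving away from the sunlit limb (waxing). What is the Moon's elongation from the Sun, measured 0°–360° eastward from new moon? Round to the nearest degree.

From f = (1 − cos θ)/2: cos θ = 1 − 2×0.42 = 0.160; arccos → 80.8°.
Before full moon the principal value applies: θ = 80.8°.

81°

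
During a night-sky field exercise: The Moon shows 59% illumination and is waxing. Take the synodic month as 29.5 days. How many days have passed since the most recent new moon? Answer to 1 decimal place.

8.2 days

Invert f = (1 − cos θ)/2 to get cos θ = 1 − 2(0.59) = -0.180, hence θ₀ = arccos -0.180 = 100.4°.
The Moon is waxing (0°–180°), so θ = 100.4° directly.
Age = 29.5 × 100.4°/360° ≈ 8.22 days.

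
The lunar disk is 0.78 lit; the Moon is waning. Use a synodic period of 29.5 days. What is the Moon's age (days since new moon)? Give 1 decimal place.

19.3 days

cos θ = 1 − 2f = -0.560, giving a principal value of 124.1°.
A waning Moon lies in 180°–360°, so θ = 360° − 124.1° = 235.9°.
Age = 29.5 × 235.9°/360° ≈ 19.33 days.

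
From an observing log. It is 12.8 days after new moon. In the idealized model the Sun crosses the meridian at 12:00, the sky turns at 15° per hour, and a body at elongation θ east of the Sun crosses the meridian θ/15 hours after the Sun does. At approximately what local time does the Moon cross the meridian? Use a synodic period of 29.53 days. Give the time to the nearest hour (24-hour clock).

Phase angle: θ = 360°·(12.8 d)/(29.53 d) = 156.0°.
At 15° of sky rotation per hour, 156.0° corresponds to a 10.40 h lag.
12:00 + 10.40 h ≈ 22:24 → 22:00 to the nearest hour.

22:00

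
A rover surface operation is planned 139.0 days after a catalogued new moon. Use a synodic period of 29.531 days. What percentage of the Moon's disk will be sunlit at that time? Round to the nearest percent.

63%

139.0/29.531 = 4.707 lunations, so 4 complete cycles and 20.88 d into the next.
Elongation θ = 360° × 20.88/29.531 ≈ 254.5°.
Illuminated fraction = (1 − cos 254.5°)/2 = (1 − (-0.267))/2 ≈ 0.634, so 63%.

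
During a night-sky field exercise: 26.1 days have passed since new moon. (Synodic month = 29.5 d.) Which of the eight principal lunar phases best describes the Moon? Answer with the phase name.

At 26.1/29.5 of the cycle, θ ≈ 319° — the waning crescent range.

waning crescent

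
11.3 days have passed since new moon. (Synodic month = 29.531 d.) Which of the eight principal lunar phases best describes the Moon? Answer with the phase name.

waxing gibbous

θ ≈ 360° × 11.3/29.531 = 138°, which falls in the waxing gibbous sector.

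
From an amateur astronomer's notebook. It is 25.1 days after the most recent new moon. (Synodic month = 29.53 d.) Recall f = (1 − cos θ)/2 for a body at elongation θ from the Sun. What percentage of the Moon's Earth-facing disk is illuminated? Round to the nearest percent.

The Moon has covered 25.1/29.53 of its cycle, so θ ≈ 360° × 25.1/29.53 = 306.0°.
With cos θ = 0.588, the lit fraction is (1 − 0.588)/2 ≈ 0.206, so 21%.

21%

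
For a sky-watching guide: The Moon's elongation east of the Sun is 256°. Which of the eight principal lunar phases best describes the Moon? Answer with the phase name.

256° lies in the last quarter sector of the 8-phase cycle.

last quarter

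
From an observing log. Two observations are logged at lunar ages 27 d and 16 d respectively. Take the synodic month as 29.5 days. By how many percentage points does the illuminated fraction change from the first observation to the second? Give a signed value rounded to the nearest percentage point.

+91 percentage points

First observation: θ = 360°·27/29.5 = 329.5°, so f = 0.069.
Second observation: θ = 195.3°, f = 0.982.
Δf = 0.982 − 0.069 = +0.913, i.e. +91 pp.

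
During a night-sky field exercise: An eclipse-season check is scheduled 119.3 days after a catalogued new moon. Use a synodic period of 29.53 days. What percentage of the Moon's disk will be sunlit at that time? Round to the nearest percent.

119.3 d spans 4 complete synodic months (4 × 29.53 = 118.12 d) plus 1.18 d.
Elongation θ = 360° × 1.18/29.53 ≈ 14.4°.
With cos θ = 0.969, the lit fraction is (1 − 0.969)/2 ≈ 0.016, so 2%.

2%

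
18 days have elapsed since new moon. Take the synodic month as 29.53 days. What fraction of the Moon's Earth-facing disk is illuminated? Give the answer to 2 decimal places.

0.89

The Moon has covered 18/29.53 of its cycle, so θ ≈ 360° × 18/29.53 = 219.4°.
With cos θ = (-0.772), the lit fraction is (1 − (-0.772))/2 ≈ 0.886.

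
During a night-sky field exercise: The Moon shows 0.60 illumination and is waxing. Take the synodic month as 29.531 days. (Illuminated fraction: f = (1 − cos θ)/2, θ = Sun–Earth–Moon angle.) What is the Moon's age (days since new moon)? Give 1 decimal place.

cos θ = 1 − 2f = -0.200, giving a principal value of 101.5°.
Waxing ⇒ before full, so θ = 101.5°.
Age = 29.531 × 101.5°/360° ≈ 8.33 days.

8.3 days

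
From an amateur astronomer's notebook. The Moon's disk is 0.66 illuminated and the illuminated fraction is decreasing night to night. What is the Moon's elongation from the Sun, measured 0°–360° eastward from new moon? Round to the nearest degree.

251°

Invert f = (1 − cos θ)/2 to get cos θ = 1 − 2(0.66) = -0.320, hence θ₀ = arccos -0.320 = 108.7°.
A waning Moon lies in 180°–360°, so θ = 360° − 108.7° = 251.3°.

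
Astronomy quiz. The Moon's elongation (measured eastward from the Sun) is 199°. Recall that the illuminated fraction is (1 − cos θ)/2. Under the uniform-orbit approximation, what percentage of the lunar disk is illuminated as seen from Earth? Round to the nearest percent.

Half-versine of 199°: (1 − (-0.946))/2 = 0.973, i.e. 97%.

97%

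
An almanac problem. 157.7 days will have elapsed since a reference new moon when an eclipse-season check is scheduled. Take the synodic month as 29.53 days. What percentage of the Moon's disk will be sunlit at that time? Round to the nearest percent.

77%

157.7 d spans 5 complete synodic months (5 × 29.53 = 147.65 d) plus 10.05 d.
The Moon has covered 10.05/29.53 of its cycle, so θ ≈ 360° × 10.05/29.53 = 122.5°.
Illuminated fraction = (1 − cos 122.5°)/2 = (1 − (-0.538))/2 ≈ 0.769, so 77%.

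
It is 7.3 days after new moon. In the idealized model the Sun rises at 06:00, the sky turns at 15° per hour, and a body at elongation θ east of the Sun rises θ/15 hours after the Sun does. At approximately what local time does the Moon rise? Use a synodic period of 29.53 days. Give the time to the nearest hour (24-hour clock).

12:00

Elongation θ = 360° × 7.3/29.53 ≈ 89.0°.
Delay after the Sun = 89.0° / (15°/h) ≈ 5.93 h.
06:00 + 5.93 h ≈ 11:56 → 12:00 to the nearest hour.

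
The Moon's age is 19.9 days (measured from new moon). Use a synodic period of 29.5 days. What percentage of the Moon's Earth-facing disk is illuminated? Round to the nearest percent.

73%

Phase angle: θ = 360°·(19.9 d)/(29.5 d) = 242.8°.
cos 242.8° = (-0.456), so f = (1 − (-0.456))/2 = 0.728, so 73%.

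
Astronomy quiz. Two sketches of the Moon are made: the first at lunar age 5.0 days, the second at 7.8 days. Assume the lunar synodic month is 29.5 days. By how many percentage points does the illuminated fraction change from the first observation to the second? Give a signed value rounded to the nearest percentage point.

+29 pp

θ₁ = 360° × 5.0/29.5 = 61.0°, f₁ = (1 − cos θ₁)/2 = 0.258.
θ₂ = 360° × 7.8/29.5 = 95.2°, f₂ = (1 − cos θ₂)/2 = 0.545.
Change = f₂ − f₁ = +0.287 → +29 percentage points.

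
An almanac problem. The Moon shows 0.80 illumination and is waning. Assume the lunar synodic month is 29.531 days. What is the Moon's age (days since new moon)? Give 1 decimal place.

From f = (1 − cos θ)/2: cos θ = 1 − 2×0.80 = -0.600; arccos → 126.9°.
Since the Moon is past full (waning), take the reflex angle: θ = 360° − 126.9° = 233.1°.
That fraction of the synodic month is 233.1/360 × 29.531 d ≈ 19.12 d.

19.1 days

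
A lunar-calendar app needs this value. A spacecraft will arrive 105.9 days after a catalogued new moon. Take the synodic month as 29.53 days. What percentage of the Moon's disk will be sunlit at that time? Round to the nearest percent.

93%

105.9/29.53 = 3.586 lunations, so 3 complete cycles and 17.31 d into the next.
Elongation θ = 360° × 17.31/29.53 ≈ 211.0°.
With cos θ = (-0.857), the lit fraction is (1 − (-0.857))/2 ≈ 0.928, so 93%.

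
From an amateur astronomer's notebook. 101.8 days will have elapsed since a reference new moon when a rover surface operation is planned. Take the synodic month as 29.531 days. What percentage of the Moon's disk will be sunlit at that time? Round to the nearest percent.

97%

Reduce mod P: 101.8 − 3×29.531 = 13.21 d into the current lunation.
Phase angle: θ = 360°·(13.21 d)/(29.531 d) = 161.0°.
cos 161.0° = (-0.946), so f = (1 − (-0.946))/2 = 0.973, so 97%.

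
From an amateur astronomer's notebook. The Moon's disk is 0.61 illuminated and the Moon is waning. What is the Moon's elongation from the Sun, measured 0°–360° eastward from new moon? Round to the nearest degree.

cos θ = 1 − 2f = -0.220, giving a principal value of 102.7°.
Since the Moon is past full (waning), take the reflex angle: θ = 360° − 102.7° = 257.3°.

257°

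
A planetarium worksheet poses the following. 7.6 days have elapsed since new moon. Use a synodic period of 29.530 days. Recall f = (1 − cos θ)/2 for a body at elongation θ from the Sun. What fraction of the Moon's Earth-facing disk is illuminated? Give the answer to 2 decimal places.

The Moon has covered 7.6/29.530 of its cycle, so θ ≈ 360° × 7.6/29.530 = 92.7°.
Illuminated fraction = (1 − cos 92.7°)/2 = (1 − (-0.046))/2 ≈ 0.523.

0.52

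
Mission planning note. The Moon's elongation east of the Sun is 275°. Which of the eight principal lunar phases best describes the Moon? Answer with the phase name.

275° lies in the last quarter sector of the 8-phase cycle.

last quarter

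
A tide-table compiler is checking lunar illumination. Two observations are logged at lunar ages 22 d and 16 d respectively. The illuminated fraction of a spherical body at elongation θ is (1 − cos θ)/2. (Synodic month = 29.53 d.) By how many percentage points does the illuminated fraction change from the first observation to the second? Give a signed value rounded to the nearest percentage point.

+47 percentage points

First observation: θ = 360°·22/29.53 = 268.2°, so f = 0.516.
Second observation: θ = 195.1°, f = 0.983.
Δf = 0.983 − 0.516 = +0.467, i.e. +47 pp.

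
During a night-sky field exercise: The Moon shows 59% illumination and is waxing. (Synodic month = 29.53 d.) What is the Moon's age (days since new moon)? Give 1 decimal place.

8.2 days

From f = (1 − cos θ)/2: cos θ = 1 − 2×0.59 = -0.180; arccos → 100.4°.
Waxing ⇒ before full, so θ = 100.4°.
Age = 29.53 × 100.4°/360° ≈ 8.23 days.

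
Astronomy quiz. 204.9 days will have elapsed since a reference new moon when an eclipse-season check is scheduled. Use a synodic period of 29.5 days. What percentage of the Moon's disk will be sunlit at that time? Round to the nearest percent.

3%

204.9/29.5 = 6.946 lunations, so 6 complete cycles and 27.90 d into the next.
Elongation θ = 360° × 27.90/29.5 ≈ 340.5°.
Illuminated fraction = (1 − cos 340.5°)/2 = (1 − 0.942)/2 ≈ 0.029, so 3%.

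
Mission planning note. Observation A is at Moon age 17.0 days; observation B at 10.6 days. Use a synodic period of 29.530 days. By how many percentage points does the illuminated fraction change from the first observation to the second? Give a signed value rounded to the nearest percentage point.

First observation: θ = 360°·17.0/29.530 = 207.2°, so f = 0.945.
Second observation: θ = 129.2°, f = 0.816.
Δf = 0.816 − 0.945 = -0.128, i.e. -13 pp.

-13 percentage points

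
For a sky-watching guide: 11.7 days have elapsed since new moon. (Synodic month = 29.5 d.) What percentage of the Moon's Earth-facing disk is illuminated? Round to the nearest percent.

The Moon has covered 11.7/29.5 of its cycle, so θ ≈ 360° × 11.7/29.5 = 142.8°.
cos 142.8° = (-0.796), so f = (1 − (-0.796))/2 = 0.898, so 90%.

90%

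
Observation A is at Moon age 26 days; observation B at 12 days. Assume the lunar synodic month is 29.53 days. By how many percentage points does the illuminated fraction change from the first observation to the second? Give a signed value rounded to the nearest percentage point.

First observation: θ = 360°·26/29.53 = 317.0°, so f = 0.135.
Second observation: θ = 146.3°, f = 0.916.
Δf = 0.916 − 0.135 = +0.781, i.e. +78 pp.

+78 percentage points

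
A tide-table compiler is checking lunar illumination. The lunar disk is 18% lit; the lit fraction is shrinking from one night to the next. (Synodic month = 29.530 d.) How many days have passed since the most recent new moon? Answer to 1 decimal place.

25.4 days

Invert f = (1 − cos θ)/2 to get cos θ = 1 − 2(0.18) = 0.640, hence θ₀ = arccos 0.640 = 50.2°.
Since the Moon is past full (waning), take the reflex angle: θ = 360° − 50.2° = 309.8°.
That fraction of the synodic month is 309.8/360 × 29.530 d ≈ 25.41 d.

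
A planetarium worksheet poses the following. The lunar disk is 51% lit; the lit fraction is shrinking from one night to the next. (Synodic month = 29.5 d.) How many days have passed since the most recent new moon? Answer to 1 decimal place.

Invert f = (1 − cos θ)/2 to get cos θ = 1 − 2(0.51) = -0.020, hence θ₀ = arccos -0.020 = 91.1°.
Since the Moon is past full (waning), take the reflex angle: θ = 360° − 91.1° = 268.9°.
Age = 29.5 × 268.9°/360° ≈ 22.03 days.

22.0 days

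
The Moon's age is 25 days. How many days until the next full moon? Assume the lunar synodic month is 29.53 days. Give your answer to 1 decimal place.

19.3 days

Full moon occurs at elongation 180°, i.e. at age 29.53 × 180/360 = 14.765 d.
This lunation's full moon (14.765 d) has passed, so add one period: 44.295 − 25 = 19.295 days.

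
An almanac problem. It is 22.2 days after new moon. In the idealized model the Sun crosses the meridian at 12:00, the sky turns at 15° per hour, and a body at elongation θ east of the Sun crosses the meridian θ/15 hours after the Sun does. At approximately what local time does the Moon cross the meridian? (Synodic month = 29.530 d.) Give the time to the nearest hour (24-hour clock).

The Moon has covered 22.2/29.530 of its cycle, so θ ≈ 360° × 22.2/29.530 = 270.6°.
At 15° of sky rotation per hour, 270.6° corresponds to a 18.04 h lag.
12:00 + 18.04 h ≈ 06:03 → 06:00 to the nearest hour.

06:00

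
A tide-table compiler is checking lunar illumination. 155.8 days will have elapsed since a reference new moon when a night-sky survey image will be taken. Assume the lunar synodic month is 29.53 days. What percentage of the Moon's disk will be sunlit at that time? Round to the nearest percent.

155.8 d spans 5 complete synodic months (5 × 29.53 = 147.65 d) plus 8.15 d.
The Moon has covered 8.15/29.53 of its cycle, so θ ≈ 360° × 8.15/29.53 = 99.4°.
cos 99.4° = (-0.163), so f = (1 − (-0.163))/2 = 0.581, so 58%.

58%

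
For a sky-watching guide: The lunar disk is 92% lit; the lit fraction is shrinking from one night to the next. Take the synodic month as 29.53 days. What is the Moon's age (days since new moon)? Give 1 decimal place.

17.5 days

From f = (1 − cos θ)/2: cos θ = 1 − 2×0.92 = -0.840; arccos → 147.1°.
A waning Moon lies in 180°–360°, so θ = 360° − 147.1° = 212.9°.
That fraction of the synodic month is 212.9/360 × 29.53 d ≈ 17.46 d.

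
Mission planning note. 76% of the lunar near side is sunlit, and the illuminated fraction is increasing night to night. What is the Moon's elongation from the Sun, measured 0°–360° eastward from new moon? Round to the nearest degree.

121°

Invert f = (1 − cos θ)/2 to get cos θ = 1 − 2(0.76) = -0.520, hence θ₀ = arccos -0.520 = 121.3°.
Before full moon the principal value applies: θ = 121.3°.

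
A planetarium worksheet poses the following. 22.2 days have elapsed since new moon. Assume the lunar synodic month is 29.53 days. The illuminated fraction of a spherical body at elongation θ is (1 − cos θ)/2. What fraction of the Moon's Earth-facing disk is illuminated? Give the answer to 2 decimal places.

Phase angle: θ = 360°·(22.2 d)/(29.53 d) = 270.6°.
cos 270.6° = 0.011, so f = (1 − 0.011)/2 = 0.494.

0.49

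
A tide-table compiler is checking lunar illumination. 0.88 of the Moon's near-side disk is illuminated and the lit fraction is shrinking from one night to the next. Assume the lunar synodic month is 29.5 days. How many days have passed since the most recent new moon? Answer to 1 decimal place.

Invert f = (1 − cos θ)/2 to get cos θ = 1 − 2(0.88) = -0.760, hence θ₀ = arccos -0.760 = 139.5°.
Since the Moon is past full (waning), take the reflex angle: θ = 360° − 139.5° = 220.5°.
That fraction of the synodic month is 220.5/360 × 29.5 d ≈ 18.07 d.

18.1 days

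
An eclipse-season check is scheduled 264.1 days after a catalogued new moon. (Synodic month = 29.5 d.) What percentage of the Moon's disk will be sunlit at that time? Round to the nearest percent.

264.1 d spans 8 complete synodic months (8 × 29.5 = 236.00 d) plus 28.10 d.
Phase angle: θ = 360°·(28.10 d)/(29.5 d) = 342.9°.
Illuminated fraction = (1 − cos 342.9°)/2 = (1 − 0.956)/2 ≈ 0.022, so 2%.

2%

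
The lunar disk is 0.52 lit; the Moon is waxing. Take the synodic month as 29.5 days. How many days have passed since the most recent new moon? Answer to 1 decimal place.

7.6 days

cos θ = 1 − 2f = -0.040, giving a principal value of 92.3°.
Before full moon the principal value applies: θ = 92.3°.
That fraction of the synodic month is 92.3/360 × 29.5 d ≈ 7.56 d.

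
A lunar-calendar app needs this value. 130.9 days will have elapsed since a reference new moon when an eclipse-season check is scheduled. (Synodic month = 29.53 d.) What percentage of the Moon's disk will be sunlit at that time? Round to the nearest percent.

96%

Reduce mod P: 130.9 − 4×29.53 = 12.78 d into the current lunation.
Phase angle: θ = 360°·(12.78 d)/(29.53 d) = 155.8°.
cos 155.8° = (-0.912), so f = (1 − (-0.912))/2 = 0.956, so 96%.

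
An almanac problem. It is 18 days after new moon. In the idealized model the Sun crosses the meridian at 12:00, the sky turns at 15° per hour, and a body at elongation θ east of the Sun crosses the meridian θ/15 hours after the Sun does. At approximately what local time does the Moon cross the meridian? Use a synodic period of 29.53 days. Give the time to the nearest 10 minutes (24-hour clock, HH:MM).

Phase angle: θ = 360°·(18 d)/(29.53 d) = 219.4°.
The Moon trails the Sun by θ/15 = 219.4/15 ≈ 14.63 hours.
12:00 + 14.629 h ≈ 02:38 → 02:40 to the nearest ten minutes.

02:40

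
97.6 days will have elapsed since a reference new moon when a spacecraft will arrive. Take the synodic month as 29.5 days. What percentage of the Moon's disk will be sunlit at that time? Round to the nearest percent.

Reduce mod P: 97.6 − 3×29.5 = 9.10 d into the current lunation.
Elongation θ = 360° × 9.10/29.5 ≈ 111.1°.
With cos θ = (-0.359), the lit fraction is (1 − (-0.359))/2 ≈ 0.680, so 68%.

68%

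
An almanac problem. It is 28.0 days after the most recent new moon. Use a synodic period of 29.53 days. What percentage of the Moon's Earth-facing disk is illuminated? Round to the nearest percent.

3%

Elongation θ = 360° × 28.0/29.53 ≈ 341.3°.
With cos θ = 0.947, the lit fraction is (1 − 0.947)/2 ≈ 0.026, so 3%.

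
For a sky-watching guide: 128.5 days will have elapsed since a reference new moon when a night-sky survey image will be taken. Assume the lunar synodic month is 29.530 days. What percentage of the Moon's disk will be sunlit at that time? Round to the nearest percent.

Reduce mod P: 128.5 − 4×29.530 = 10.38 d into the current lunation.
Phase angle: θ = 360°·(10.38 d)/(29.530 d) = 126.5°.
Illuminated fraction = (1 − cos 126.5°)/2 = (1 − (-0.595))/2 ≈ 0.798, so 80%.

80%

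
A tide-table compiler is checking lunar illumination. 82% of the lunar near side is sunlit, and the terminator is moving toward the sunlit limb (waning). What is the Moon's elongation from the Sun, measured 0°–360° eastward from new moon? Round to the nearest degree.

230°

Invert f = (1 − cos θ)/2 to get cos θ = 1 − 2(0.82) = -0.640, hence θ₀ = arccos -0.640 = 129.8°.
A waning Moon lies in 180°–360°, so θ = 360° − 129.8° = 230.2°.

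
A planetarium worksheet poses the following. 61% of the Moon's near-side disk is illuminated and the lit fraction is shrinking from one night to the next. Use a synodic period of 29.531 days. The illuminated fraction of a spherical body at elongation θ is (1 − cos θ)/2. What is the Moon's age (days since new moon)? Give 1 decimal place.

21.1 days

Invert f = (1 − cos θ)/2 to get cos θ = 1 − 2(0.61) = -0.220, hence θ₀ = arccos -0.220 = 102.7°.
Since the Moon is past full (waning), take the reflex angle: θ = 360° − 102.7° = 257.3°.
Age = 29.531 × 257.3°/360° ≈ 21.11 days.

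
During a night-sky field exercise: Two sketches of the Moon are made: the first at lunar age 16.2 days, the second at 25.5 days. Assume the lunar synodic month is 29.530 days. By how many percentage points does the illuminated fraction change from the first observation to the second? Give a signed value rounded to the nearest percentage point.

First observation: θ = 360°·16.2/29.530 = 197.5°, so f = 0.977.
Second observation: θ = 310.9°, f = 0.173.
Δf = 0.173 − 0.977 = -0.804, i.e. -80 pp.

-80 pp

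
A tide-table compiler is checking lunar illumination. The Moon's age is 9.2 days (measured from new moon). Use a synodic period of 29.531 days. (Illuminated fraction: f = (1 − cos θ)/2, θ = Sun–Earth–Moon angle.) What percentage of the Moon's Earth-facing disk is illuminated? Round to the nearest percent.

The Moon has covered 9.2/29.531 of its cycle, so θ ≈ 360° × 9.2/29.531 = 112.2°.
Illuminated fraction = (1 − cos 112.2°)/2 = (1 − (-0.377))/2 ≈ 0.689, so 69%.

69%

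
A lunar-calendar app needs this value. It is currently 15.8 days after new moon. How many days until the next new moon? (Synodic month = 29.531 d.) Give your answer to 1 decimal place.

13.7 days

The next new moon completes the synodic month: 29.531 − 15.8 = 13.731 days.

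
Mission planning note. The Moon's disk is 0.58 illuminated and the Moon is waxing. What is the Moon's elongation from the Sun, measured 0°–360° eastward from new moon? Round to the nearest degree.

99°

Invert f = (1 − cos θ)/2 to get cos θ = 1 − 2(0.58) = -0.160, hence θ₀ = arccos -0.160 = 99.2°.
Waxing ⇒ before full, so θ = 99.2°.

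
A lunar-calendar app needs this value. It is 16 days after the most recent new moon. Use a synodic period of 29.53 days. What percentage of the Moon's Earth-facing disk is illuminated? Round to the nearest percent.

98%

The Moon has covered 16/29.53 of its cycle, so θ ≈ 360° × 16/29.53 = 195.1°.
With cos θ = (-0.966), the lit fraction is (1 − (-0.966))/2 ≈ 0.983, so 98%.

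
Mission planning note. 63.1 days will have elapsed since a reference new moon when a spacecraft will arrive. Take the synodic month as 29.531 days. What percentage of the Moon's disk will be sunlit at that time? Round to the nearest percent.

17%

63.1/29.531 = 2.137 lunations, so 2 complete cycles and 4.04 d into the next.
Elongation θ = 360° × 4.04/29.531 ≈ 49.2°.
cos 49.2° = 0.653, so f = (1 − 0.653)/2 = 0.173, so 17%.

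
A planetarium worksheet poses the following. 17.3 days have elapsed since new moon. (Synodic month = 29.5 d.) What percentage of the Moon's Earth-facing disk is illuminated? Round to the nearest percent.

The Moon has covered 17.3/29.5 of its cycle, so θ ≈ 360° × 17.3/29.5 = 211.1°.
cos 211.1° = (-0.856), so f = (1 − (-0.856))/2 = 0.928, so 93%.

93%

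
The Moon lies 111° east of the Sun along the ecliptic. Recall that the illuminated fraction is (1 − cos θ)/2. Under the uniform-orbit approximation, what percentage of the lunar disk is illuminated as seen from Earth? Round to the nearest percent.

68%

Half-versine of 111°: (1 − (-0.358))/2 = 0.679, i.e. 68%.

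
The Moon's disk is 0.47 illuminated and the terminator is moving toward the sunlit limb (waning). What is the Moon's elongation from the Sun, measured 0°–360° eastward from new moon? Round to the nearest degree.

273°

From f = (1 − cos θ)/2: cos θ = 1 − 2×0.47 = 0.060; arccos → 86.6°.
Waning ⇒ past full, so θ = 360° − 86.6° = 273.4°.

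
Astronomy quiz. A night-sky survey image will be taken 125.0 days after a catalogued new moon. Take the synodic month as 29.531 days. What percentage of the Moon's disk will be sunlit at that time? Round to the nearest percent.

45%

125.0 d spans 4 complete synodic months (4 × 29.531 = 118.12 d) plus 6.88 d.
The Moon has covered 6.88/29.531 of its cycle, so θ ≈ 360° × 6.88/29.531 = 83.8°.
Illuminated fraction = (1 − cos 83.8°)/2 = (1 − 0.108)/2 ≈ 0.446, so 45%.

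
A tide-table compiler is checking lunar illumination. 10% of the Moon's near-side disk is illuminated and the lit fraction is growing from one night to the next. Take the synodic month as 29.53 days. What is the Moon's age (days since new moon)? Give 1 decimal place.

3.0 days

From f = (1 − cos θ)/2: cos θ = 1 − 2×0.10 = 0.800; arccos → 36.9°.
The Moon is waxing (0°–180°), so θ = 36.9° directly.
That fraction of the synodic month is 36.9/360 × 29.53 d ≈ 3.02 d.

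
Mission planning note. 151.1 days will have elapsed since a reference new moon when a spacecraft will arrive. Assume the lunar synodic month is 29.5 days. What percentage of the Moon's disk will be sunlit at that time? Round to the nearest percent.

Reduce mod P: 151.1 − 5×29.5 = 3.60 d into the current lunation.
Elongation θ = 360° × 3.60/29.5 ≈ 43.9°.
With cos θ = 0.720, the lit fraction is (1 − 0.720)/2 ≈ 0.140, so 14%.

14%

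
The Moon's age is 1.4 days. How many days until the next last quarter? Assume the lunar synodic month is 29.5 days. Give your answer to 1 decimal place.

20.7 days

Last quarter occurs at elongation 270°, i.e. at age 29.5 × 270/360 = 22.125 d.
So 20.725 days remain (22.125 − 1.4).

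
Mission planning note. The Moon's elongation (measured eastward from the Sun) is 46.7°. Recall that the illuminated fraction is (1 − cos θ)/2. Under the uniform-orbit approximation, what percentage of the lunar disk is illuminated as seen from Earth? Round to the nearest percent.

Half-versine of 46.7°: (1 − 0.686)/2 = 0.157, i.e. 16%.

16%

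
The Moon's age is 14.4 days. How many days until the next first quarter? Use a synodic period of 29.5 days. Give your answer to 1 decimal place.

22.5 days

First quarter occurs at elongation 90°, i.e. at age 29.5 × 90/360 = 7.375 d.
This lunation's first quarter (7.375 d) has passed, so add one period: 36.875 − 14.4 = 22.475 days.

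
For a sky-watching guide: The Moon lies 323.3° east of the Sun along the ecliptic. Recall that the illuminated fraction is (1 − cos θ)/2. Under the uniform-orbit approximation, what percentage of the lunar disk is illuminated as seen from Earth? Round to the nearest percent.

10%

Half-versine of 323.3°: (1 − 0.802)/2 = 0.099, i.e. 10%.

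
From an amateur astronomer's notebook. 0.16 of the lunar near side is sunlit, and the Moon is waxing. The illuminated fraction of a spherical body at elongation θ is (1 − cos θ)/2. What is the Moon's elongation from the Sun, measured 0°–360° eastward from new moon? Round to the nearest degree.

Invert f = (1 − cos θ)/2 to get cos θ = 1 − 2(0.16) = 0.680, hence θ₀ = arccos 0.680 = 47.2°.
The Moon is waxing (0°–180°), so θ = 47.2° directly.

47°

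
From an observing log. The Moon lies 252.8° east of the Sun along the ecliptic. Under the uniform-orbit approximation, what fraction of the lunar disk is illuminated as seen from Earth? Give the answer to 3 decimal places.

Half-versine of 252.8°: (1 − (-0.296))/2 = 0.648.

0.648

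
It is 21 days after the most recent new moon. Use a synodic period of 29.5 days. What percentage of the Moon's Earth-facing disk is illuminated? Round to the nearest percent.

The Moon has covered 21/29.5 of its cycle, so θ ≈ 360° × 21/29.5 = 256.3°.
With cos θ = (-0.237), the lit fraction is (1 − (-0.237))/2 ≈ 0.619, so 62%.

62%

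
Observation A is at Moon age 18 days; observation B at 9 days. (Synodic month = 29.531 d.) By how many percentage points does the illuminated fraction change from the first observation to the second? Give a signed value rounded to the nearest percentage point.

θ₁ = 360° × 18/29.531 = 219.4°, f₁ = (1 − cos θ₁)/2 = 0.886.
θ₂ = 360° × 9/29.531 = 109.7°, f₂ = (1 − cos θ₂)/2 = 0.669.
Change = f₂ − f₁ = -0.218 → -22 percentage points.

-22 pp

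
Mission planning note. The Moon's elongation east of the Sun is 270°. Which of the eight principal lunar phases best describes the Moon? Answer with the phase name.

last quarter

The last quarter sector spans roughly 248°–292°; 270° falls inside it.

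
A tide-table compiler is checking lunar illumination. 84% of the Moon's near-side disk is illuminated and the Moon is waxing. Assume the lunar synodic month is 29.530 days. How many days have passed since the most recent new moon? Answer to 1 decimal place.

From f = (1 − cos θ)/2: cos θ = 1 − 2×0.84 = -0.680; arccos → 132.8°.
Waxing ⇒ before full, so θ = 132.8°.
That fraction of the synodic month is 132.8/360 × 29.530 d ≈ 10.90 d.

10.9 days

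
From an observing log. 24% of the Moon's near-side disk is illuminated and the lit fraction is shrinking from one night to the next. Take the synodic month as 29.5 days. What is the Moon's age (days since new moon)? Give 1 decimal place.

24.7 days

cos θ = 1 − 2f = 0.520, giving a principal value of 58.7°.
Waning ⇒ past full, so θ = 360° − 58.7° = 301.3°.
At 360°/29.5 d per day, 301.3° corresponds to 24.69 days.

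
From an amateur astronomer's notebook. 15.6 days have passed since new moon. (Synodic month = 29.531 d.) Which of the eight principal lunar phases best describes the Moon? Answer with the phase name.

At 15.6/29.531 of the cycle, θ ≈ 190° — the full moon range.

full moon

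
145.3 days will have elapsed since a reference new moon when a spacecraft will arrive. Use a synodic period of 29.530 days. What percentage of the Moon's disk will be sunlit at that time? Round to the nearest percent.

6%

145.3/29.530 = 4.920 lunations, so 4 complete cycles and 27.18 d into the next.
Elongation θ = 360° × 27.18/29.530 ≈ 331.4°.
With cos θ = 0.878, the lit fraction is (1 − 0.878)/2 ≈ 0.061, so 6%.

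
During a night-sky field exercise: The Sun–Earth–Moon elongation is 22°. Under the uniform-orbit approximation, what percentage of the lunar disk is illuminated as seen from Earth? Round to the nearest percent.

Half-versine of 22°: (1 − 0.927)/2 = 0.036, i.e. 4%.

4%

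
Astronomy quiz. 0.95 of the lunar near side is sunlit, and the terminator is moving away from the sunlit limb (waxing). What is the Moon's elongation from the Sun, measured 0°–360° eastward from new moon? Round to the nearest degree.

154°

Invert f = (1 − cos θ)/2 to get cos θ = 1 − 2(0.95) = -0.900, hence θ₀ = arccos -0.900 = 154.2°.
The Moon is waxing (0°–180°), so θ = 154.2° directly.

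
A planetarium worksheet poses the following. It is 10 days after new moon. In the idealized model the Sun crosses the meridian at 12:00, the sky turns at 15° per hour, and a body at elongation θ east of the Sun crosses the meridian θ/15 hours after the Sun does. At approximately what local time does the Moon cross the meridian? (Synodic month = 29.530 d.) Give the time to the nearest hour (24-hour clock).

20:00

Phase angle: θ = 360°·(10 d)/(29.530 d) = 121.9°.
The Moon trails the Sun by θ/15 = 121.9/15 ≈ 8.13 hours.
12:00 + 8.13 h ≈ 20:08 → 20:00 to the nearest hour.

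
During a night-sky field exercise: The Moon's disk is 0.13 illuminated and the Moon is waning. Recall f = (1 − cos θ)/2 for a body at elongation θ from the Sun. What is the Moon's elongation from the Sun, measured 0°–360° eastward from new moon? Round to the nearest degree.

cos θ = 1 − 2f = 0.740, giving a principal value of 42.3°.
Since the Moon is past full (waning), take the reflex angle: θ = 360° − 42.3° = 317.7°.

318°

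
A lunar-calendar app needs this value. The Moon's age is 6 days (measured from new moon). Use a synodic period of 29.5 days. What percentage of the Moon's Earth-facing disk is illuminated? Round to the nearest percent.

36%

The Moon has covered 6/29.5 of its cycle, so θ ≈ 360° × 6/29.5 = 73.2°.
cos 73.2° = 0.289, so f = (1 − 0.289)/2 = 0.356, so 36%.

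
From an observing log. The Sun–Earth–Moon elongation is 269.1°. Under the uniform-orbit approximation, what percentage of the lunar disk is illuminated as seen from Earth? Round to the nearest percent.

51%

Half-versine of 269.1°: (1 − (-0.016))/2 = 0.508, i.e. 51%.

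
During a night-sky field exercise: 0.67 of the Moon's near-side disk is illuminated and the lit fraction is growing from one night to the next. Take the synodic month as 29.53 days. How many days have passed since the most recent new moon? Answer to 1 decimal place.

9.0 days

cos θ = 1 − 2f = -0.340, giving a principal value of 109.9°.
Waxing ⇒ before full, so θ = 109.9°.
At 360°/29.53 d per day, 109.9° corresponds to 9.01 days.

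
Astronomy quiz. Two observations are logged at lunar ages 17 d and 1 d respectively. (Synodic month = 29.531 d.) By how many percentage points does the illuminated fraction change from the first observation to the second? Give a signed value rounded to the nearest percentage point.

-93 pp

θ₁ = 360° × 17/29.531 = 207.2°, f₁ = (1 − cos θ₁)/2 = 0.945.
θ₂ = 360° × 1/29.531 = 12.2°, f₂ = (1 − cos θ₂)/2 = 0.011.
Change = f₂ − f₁ = -0.933 → -93 percentage points.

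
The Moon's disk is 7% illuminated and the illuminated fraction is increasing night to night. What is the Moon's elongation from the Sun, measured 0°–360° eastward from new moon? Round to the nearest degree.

cos θ = 1 − 2f = 0.860, giving a principal value of 30.7°.
The Moon is waxing (0°–180°), so θ = 30.7° directly.

31°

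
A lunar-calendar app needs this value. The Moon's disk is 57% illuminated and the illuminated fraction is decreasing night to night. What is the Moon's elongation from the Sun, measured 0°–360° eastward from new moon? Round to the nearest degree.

cos θ = 1 − 2f = -0.140, giving a principal value of 98.0°.
Since the Moon is past full (waning), take the reflex angle: θ = 360° − 98.0° = 262.0°.

262°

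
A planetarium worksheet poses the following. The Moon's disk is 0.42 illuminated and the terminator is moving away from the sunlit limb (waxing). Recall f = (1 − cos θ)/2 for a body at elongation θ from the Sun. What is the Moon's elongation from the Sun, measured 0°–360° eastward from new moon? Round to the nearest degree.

Invert f = (1 − cos θ)/2 to get cos θ = 1 − 2(0.42) = 0.160, hence θ₀ = arccos 0.160 = 80.8°.
Before full moon the principal value applies: θ = 80.8°.

81°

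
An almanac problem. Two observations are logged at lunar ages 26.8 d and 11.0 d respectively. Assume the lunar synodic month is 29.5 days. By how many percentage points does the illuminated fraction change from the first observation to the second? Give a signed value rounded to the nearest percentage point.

+77 percentage points

θ₁ = 360° × 26.8/29.5 = 327.1°, f₁ = (1 − cos θ₁)/2 = 0.080.
θ₂ = 360° × 11.0/29.5 = 134.2°, f₂ = (1 − cos θ₂)/2 = 0.849.
Change = f₂ − f₁ = +0.768 → +77 percentage points.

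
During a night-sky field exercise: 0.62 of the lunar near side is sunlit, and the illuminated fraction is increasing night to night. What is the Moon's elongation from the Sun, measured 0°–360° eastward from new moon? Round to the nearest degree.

104°

From f = (1 − cos θ)/2: cos θ = 1 − 2×0.62 = -0.240; arccos → 103.9°.
The Moon is waxing (0°–180°), so θ = 103.9° directly.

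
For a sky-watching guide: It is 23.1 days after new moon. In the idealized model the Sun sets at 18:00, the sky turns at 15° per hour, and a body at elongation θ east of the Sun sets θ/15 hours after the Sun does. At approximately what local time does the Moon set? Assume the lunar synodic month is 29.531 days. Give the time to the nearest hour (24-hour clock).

13:00

Elongation θ = 360° × 23.1/29.531 ≈ 281.6°.
The Moon trails the Sun by θ/15 = 281.6/15 ≈ 18.77 hours.
18:00 + 18.77 h ≈ 12:46 → 13:00 to the nearest hour.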